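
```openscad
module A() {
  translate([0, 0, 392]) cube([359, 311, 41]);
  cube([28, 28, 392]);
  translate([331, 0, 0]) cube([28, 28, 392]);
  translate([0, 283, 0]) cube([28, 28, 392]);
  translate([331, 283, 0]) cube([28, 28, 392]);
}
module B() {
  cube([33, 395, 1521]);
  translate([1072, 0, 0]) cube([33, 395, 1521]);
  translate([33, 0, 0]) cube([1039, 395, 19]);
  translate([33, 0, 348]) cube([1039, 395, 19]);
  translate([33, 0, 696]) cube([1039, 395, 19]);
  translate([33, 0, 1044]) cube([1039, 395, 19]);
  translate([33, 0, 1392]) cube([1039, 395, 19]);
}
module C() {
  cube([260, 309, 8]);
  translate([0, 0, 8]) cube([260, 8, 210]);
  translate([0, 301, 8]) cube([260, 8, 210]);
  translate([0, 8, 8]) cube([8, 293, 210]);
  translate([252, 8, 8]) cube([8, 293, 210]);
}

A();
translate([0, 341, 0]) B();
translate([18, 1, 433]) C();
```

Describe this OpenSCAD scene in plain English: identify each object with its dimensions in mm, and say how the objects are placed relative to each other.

A is a simple wooden stool: a rectangular seat 359 mm (x) by 311 mm (y), 41 mm thick, top face at z = 433 mm, on four square legs, each 28×28 mm in cross-section. The legs rest on z = 0, each flush with a corner of the seat.

B is a bookshelf 1105 mm wide overall, 395 mm deep and 1521 mm tall. The two sides are 33 mm thick vertical panels. 5 horizontal shelves of 19 mm thickness span between the inner faces of the sides; the lowest shelf sits on the floor and shelves are stacked with a clear vertical gap of 329 mm between each pair.

C is an open-topped rectangular box: outside dimensions 260×309×218 mm, with a uniform wall and base thickness of 8 mm. The base is a full 260×309 slab on the floor; four walls sit on top of the base. The front and back walls (the −y and +y sides) span the full width; the two side walls fit between them.

The bookshelf is on the floor beside the stool on its +y side. The open box is on top of the stool.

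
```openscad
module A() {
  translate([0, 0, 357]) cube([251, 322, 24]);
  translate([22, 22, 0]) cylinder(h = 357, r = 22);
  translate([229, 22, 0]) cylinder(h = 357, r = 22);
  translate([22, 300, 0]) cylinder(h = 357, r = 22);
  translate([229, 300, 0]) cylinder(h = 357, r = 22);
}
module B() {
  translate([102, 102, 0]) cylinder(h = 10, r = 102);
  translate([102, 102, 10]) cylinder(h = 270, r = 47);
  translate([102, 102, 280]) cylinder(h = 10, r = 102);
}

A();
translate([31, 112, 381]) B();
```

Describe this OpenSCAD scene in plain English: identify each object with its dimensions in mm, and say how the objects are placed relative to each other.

A is a four-legged stool. The seat is 251×322 mm, 24 mm thick, top at z = 381 mm. It stands on four round legs, each 44 mm in diameter, from z = 0 to the seat underside, each leg's axis is inset half a diameter from the nearest pair of seat edges (so the leg's bounding box is flush with the corner).

B is a spool: two coaxial disc flanges of radius 102 mm and thickness 10 mm, joined by a core cylinder of radius 47 mm and height 270 mm. The lower flange rests on z = 0 and the three cylinders share a vertical axis.

The spool is on top of the stool.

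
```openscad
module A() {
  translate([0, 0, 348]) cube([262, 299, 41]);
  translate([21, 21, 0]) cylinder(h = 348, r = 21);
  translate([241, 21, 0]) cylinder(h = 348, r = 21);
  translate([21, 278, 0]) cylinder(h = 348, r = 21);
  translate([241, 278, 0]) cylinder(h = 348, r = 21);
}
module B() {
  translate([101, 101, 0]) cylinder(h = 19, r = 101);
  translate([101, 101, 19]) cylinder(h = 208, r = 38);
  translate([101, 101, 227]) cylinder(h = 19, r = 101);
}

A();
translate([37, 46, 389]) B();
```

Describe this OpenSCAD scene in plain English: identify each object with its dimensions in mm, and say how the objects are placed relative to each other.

A is a four-legged stool. The seat is 262×299 mm, 41 mm thick, top at z = 389 mm. It stands on four round legs, each 42 mm in diameter, from z = 0 to the seat underside, each leg's axis is inset half a diameter from the nearest pair of seat edges (so the leg's bounding box is flush with the corner).

B is a spool: two coaxial disc flanges of radius 101 mm and thickness 19 mm, joined by a core cylinder of radius 38 mm and height 208 mm. The lower flange rests on z = 0 and the three cylinders share a vertical axis.

The spool is on top of the stool.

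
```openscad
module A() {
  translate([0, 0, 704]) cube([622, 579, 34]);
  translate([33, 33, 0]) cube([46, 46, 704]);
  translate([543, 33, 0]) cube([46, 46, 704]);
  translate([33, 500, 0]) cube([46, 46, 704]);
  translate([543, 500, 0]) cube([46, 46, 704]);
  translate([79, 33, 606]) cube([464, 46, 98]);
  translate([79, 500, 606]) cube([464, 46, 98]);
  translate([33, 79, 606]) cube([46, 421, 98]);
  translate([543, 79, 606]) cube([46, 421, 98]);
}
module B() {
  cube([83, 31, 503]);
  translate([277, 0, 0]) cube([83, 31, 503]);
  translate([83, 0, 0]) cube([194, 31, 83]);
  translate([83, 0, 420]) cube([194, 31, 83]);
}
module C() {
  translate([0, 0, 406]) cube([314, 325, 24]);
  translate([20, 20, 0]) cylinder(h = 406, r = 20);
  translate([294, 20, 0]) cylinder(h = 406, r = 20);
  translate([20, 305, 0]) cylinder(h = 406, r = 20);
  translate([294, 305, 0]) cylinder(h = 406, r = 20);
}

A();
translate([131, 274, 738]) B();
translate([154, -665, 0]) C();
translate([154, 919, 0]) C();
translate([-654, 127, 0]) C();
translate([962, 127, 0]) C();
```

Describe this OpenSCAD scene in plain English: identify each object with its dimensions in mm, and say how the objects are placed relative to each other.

A is a rectangular dining table. The top is 622×579×34 mm with its upper surface at z = 738 mm. It stands on four 46×46 mm square legs, each inset 33 mm from the nearest pair of top edges, running from the floor to the underside of the top. Four apron rails, 46 mm thick and 98 mm tall, run between adjacent legs with their top edges flush with the underside of the top and their outer faces flush with the legs' outer faces.

B is a rectangular picture frame lying in the x–z plane (depth along y). The opening is 194 mm wide (x) by 337 mm tall (z), surrounded by a border 83 mm wide on all four sides. The frame is 31 mm deep and is made of two full-height vertical stiles with two horizontal rails fitted between them.

C is a four-legged stool. The seat is 314×325 mm, 24 mm thick, top at z = 430 mm. It stands on four round legs, each 40 mm in diameter, from z = 0 to the seat underside, each leg's axis is inset half a diameter from the nearest pair of seat edges (so the leg's bounding box is flush with the corner).

The picture frame is on top of the table, centred. Four stools sit around the table at the −y, +y, −x, +x sides.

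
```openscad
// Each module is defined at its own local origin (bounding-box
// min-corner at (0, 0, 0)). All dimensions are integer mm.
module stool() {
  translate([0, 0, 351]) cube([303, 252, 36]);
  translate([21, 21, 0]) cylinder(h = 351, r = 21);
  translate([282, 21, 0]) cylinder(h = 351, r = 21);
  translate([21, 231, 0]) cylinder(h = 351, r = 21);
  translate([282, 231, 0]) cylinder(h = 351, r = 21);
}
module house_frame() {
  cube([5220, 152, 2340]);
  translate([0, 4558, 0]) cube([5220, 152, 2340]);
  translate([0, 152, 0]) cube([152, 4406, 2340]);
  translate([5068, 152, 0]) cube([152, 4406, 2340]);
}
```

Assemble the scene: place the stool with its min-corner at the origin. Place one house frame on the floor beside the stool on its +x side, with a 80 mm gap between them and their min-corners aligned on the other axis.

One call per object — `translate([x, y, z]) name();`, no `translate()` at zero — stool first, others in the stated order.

stool();
translate([383, 0, 0]) house_frame();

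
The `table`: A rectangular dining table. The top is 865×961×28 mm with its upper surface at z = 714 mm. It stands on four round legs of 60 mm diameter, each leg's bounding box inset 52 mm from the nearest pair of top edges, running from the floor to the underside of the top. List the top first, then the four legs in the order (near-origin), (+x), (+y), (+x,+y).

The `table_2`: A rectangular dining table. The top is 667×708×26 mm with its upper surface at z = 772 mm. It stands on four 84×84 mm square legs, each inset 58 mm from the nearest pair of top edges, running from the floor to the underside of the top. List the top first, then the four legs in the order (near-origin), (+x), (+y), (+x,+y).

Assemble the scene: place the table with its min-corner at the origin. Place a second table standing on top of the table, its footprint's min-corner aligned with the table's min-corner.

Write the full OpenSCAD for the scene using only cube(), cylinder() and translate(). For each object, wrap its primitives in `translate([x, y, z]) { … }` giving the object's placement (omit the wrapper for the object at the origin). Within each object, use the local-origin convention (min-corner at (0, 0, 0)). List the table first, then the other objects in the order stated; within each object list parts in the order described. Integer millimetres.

translate([0, 0, 686]) cube([865, 961, 28]);
translate([82, 82, 0]) cylinder(h = 686, r = 30);
translate([783, 82, 0]) cylinder(h = 686, r = 30);
translate([82, 879, 0]) cylinder(h = 686, r = 30);
translate([783, 879, 0]) cylinder(h = 686, r = 30);
translate([0, 0, 714]) {
  translate([0, 0, 746]) cube([667, 708, 26]);
  translate([58, 58, 0]) cube([84, 84, 746]);
  translate([525, 58, 0]) cube([84, 84, 746]);
  translate([58, 566, 0]) cube([84, 84, 746]);
  translate([525, 566, 0]) cube([84, 84, 746]);
}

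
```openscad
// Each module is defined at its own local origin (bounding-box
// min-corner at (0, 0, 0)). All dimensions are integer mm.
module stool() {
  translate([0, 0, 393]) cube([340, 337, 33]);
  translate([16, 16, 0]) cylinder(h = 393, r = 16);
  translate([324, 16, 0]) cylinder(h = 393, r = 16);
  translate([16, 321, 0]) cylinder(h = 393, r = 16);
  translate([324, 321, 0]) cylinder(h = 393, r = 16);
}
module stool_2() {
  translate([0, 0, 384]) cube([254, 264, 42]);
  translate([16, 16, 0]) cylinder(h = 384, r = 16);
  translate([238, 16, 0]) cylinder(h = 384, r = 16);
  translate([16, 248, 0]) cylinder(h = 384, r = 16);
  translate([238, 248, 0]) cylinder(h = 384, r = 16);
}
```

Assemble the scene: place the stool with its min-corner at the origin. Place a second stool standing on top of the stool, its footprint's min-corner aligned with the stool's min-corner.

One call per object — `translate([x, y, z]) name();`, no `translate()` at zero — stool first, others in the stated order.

stool();
translate([0, 0, 426]) stool_2();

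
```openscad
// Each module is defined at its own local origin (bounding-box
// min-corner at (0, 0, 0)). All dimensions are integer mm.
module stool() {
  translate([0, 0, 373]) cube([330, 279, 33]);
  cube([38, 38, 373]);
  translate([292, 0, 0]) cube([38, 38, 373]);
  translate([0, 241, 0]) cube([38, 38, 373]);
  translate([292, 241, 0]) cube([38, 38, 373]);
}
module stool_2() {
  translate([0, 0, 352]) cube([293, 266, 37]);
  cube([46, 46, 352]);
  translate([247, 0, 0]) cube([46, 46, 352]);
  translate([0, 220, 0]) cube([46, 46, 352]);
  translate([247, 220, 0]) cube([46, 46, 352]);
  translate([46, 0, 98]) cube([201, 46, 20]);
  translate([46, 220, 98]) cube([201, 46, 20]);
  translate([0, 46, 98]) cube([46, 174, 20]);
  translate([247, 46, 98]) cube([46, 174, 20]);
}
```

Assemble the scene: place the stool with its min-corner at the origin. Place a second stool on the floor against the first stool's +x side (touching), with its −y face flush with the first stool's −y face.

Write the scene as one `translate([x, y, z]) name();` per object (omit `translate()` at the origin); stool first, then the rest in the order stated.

stool();
translate([330, 0, 0]) stool_2();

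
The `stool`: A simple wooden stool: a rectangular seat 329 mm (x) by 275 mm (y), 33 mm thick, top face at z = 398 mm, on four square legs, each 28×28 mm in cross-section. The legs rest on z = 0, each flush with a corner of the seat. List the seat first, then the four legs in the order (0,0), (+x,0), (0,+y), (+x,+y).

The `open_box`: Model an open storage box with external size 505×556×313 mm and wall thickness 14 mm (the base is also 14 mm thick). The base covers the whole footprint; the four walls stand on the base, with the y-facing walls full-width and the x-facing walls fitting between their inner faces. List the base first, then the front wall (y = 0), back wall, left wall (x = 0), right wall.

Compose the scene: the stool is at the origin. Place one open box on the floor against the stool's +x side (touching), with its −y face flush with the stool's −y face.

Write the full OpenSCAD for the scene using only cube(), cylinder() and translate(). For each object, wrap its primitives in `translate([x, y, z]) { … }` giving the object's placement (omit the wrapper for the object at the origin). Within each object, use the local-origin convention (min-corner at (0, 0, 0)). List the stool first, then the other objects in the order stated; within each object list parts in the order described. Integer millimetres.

translate([0, 0, 365]) cube([329, 275, 33]);
cube([28, 28, 365]);
translate([301, 0, 0]) cube([28, 28, 365]);
translate([0, 247, 0]) cube([28, 28, 365]);
translate([301, 247, 0]) cube([28, 28, 365]);
translate([329, 0, 0]) {
  cube([505, 556, 14]);
  translate([0, 0, 14]) cube([505, 14, 299]);
  translate([0, 542, 14]) cube([505, 14, 299]);
  translate([0, 14, 14]) cube([14, 528, 299]);
  translate([491, 14, 14]) cube([14, 528, 299]);
}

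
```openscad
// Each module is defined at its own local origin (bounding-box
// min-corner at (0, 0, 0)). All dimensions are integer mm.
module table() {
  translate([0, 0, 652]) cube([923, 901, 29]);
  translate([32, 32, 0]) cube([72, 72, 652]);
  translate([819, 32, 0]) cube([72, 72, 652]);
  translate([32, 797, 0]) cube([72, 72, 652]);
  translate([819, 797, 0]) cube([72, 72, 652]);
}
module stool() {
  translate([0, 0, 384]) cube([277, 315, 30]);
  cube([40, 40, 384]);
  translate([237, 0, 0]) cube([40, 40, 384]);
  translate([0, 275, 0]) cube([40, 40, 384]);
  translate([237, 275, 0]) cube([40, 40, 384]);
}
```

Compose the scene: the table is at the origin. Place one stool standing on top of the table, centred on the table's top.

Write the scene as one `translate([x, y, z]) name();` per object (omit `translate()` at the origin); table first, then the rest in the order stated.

table();
translate([323, 293, 681]) stool();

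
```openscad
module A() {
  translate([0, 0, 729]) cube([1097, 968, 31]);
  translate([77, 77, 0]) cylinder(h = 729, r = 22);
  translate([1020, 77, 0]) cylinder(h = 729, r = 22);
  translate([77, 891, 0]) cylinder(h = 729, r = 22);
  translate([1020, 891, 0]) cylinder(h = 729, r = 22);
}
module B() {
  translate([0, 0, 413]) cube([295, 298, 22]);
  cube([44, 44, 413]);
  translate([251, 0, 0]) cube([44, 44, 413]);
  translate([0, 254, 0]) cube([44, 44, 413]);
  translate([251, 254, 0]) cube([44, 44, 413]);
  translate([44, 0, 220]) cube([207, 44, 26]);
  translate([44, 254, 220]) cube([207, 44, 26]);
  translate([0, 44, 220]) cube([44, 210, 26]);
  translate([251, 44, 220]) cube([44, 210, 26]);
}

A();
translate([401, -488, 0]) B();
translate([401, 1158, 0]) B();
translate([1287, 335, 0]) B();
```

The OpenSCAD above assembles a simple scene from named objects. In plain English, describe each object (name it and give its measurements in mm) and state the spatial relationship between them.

A is a table: top 1097 mm (x) × 968 mm (y), 31 mm thick, upper face at z = 760 mm, on four round legs of 44 mm diameter, each leg's bounding box inset 55 mm from the nearest pair of top edges, running from z = 0 to the bottom of the top.

B is a four-legged stool. The seat is a 295×298×22 mm slab whose top surface is at z = 435 mm; four square legs, each 44×44 mm in cross-section, run from the floor (z = 0) to the underside of the seat, each flush with a corner of the seat. Four stretchers, 44 mm wide and 26 mm tall, connect adjacent legs with their undersides at z = 220 mm, each running between the inner faces of the legs it joins and aligned with the legs' outer faces on the other axis.

Three stools sit around the table at the −y, +y, +x sides.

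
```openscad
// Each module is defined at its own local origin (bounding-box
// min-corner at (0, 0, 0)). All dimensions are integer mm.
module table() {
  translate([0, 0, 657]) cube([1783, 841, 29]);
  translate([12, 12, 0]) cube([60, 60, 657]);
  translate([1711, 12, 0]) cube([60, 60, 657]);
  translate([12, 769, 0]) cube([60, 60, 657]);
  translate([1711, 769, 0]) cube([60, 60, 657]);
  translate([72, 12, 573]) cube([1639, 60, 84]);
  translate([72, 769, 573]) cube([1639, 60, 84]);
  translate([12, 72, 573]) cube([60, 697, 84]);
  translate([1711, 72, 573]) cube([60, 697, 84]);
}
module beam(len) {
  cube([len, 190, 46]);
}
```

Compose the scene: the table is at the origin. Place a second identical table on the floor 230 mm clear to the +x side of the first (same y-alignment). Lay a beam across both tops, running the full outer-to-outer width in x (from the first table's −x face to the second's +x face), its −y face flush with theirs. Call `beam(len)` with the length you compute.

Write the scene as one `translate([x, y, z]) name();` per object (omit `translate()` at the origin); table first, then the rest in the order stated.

table();
translate([2013, 0, 0]) table();
translate([0, 0, 686]) beam(3796);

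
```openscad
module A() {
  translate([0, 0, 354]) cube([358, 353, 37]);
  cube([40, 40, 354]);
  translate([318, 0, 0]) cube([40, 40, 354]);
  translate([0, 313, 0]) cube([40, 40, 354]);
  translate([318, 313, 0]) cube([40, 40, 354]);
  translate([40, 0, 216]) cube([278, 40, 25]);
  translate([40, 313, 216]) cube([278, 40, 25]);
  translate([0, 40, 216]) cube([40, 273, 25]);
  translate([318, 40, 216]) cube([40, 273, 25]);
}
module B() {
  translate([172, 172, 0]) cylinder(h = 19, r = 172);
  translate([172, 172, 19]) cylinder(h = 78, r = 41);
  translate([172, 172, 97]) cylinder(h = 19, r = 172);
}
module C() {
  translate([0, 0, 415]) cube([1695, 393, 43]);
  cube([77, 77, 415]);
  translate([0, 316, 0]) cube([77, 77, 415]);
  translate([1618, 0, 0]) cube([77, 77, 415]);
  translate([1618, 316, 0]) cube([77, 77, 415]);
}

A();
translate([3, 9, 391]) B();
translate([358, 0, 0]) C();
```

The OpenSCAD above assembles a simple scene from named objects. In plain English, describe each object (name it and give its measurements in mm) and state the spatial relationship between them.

A is a simple wooden stool: a rectangular seat 358 mm (x) by 353 mm (y), 37 mm thick, top face at z = 391 mm, on four square legs, each 40×40 mm in cross-section. The legs rest on z = 0, each flush with a corner of the seat. Four stretchers, 40 mm wide and 25 mm tall, connect adjacent legs with their undersides at z = 216 mm, each running between the inner faces of the legs it joins and aligned with the legs' outer faces on the other axis.

B is a spool: two coaxial disc flanges of radius 172 mm and thickness 19 mm, joined by a core cylinder of radius 41 mm and height 78 mm. The lower flange rests on z = 0 and the three cylinders share a vertical axis.

C is a long wooden bench with a 1695 mm (x) × 393 mm (y) seat, 43 mm thick, its top surface 458 mm above the floor. Four 77 mm square legs at the seat corners, flush with the edges, run from z = 0 to the seat underside.

The spool is on top of the stool. The bench is against the stool's +x side, with their −y faces flush.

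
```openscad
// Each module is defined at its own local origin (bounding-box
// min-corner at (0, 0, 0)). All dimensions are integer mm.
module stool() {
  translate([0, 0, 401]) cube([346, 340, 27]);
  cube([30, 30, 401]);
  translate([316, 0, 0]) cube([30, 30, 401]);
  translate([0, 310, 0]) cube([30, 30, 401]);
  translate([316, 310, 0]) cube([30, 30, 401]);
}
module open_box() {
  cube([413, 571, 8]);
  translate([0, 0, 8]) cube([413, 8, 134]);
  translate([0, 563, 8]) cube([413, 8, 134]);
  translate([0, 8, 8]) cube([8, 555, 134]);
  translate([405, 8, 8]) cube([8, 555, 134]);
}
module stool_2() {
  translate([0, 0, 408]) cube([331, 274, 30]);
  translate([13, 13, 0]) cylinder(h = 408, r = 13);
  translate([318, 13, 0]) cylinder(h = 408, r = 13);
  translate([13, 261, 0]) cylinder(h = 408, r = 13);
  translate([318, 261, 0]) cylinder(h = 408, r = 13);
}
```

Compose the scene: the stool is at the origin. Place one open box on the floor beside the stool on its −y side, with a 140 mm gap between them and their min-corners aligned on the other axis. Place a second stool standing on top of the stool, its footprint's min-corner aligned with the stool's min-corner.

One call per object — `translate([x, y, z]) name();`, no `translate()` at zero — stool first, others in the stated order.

stool();
translate([0, -711, 0]) open_box();
translate([0, 0, 428]) stool_2();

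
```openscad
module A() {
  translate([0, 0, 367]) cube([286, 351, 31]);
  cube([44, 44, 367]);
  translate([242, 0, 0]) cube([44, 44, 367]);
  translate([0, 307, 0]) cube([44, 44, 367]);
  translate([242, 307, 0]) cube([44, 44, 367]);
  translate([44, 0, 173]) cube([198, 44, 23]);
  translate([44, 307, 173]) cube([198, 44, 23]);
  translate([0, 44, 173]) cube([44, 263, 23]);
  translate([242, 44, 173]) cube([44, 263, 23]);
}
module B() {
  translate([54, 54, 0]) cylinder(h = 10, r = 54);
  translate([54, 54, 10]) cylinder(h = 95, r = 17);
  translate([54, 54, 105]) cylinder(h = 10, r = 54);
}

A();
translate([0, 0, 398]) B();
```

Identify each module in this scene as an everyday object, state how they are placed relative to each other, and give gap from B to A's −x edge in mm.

The spool's min-x is at 0; the stool's min-x is 0; gap = 0 mm.

A is a stool. B is a spool. The spool is on top of the stool. The gap from the spool to the stool's −x edge is 0 mm.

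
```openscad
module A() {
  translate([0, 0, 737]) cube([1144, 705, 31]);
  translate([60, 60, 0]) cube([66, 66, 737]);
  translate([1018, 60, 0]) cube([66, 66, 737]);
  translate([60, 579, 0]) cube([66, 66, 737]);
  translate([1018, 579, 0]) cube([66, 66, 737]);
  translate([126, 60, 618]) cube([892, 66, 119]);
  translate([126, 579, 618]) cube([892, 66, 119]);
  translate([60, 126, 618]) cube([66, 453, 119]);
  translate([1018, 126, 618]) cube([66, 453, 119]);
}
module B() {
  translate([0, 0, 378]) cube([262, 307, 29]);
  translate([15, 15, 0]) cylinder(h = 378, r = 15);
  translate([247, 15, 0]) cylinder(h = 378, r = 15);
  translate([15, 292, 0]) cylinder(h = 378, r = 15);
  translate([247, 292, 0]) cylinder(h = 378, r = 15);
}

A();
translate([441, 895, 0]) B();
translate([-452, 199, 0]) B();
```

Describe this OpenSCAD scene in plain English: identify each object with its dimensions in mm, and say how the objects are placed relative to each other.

A is a table: top 1144 mm (x) × 705 mm (y), 31 mm thick, upper face at z = 768 mm, on four 66×66 mm square legs, each inset 60 mm from the nearest pair of top edges, running from z = 0 to the bottom of the top. Four apron rails, 66 mm thick and 119 mm tall, run between adjacent legs with their top edges flush with the underside of the top and their outer faces flush with the legs' outer faces.

B is a four-legged stool. The seat is 262×307 mm, 29 mm thick, top at z = 407 mm. It stands on four round legs, each 30 mm in diameter, from z = 0 to the seat underside, each leg's axis is inset half a diameter from the nearest pair of seat edges (so the leg's bounding box is flush with the corner).

Two stools sit around the table at the +y, −x sides.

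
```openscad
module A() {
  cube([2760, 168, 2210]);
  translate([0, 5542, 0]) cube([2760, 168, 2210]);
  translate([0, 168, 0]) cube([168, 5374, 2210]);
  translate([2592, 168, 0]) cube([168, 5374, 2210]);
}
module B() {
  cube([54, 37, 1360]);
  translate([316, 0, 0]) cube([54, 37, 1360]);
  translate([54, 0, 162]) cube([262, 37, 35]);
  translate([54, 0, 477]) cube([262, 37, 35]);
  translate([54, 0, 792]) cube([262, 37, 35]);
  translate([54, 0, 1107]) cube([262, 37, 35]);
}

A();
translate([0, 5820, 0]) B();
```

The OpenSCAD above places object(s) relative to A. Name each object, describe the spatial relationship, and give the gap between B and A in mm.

The ladder's nearest face is 110 mm from the house frame's +y face.

A is a house frame. B is a ladder. The ladder is on the floor beside the house frame on its +y side. The gap between the ladder and the house frame is 110 mm.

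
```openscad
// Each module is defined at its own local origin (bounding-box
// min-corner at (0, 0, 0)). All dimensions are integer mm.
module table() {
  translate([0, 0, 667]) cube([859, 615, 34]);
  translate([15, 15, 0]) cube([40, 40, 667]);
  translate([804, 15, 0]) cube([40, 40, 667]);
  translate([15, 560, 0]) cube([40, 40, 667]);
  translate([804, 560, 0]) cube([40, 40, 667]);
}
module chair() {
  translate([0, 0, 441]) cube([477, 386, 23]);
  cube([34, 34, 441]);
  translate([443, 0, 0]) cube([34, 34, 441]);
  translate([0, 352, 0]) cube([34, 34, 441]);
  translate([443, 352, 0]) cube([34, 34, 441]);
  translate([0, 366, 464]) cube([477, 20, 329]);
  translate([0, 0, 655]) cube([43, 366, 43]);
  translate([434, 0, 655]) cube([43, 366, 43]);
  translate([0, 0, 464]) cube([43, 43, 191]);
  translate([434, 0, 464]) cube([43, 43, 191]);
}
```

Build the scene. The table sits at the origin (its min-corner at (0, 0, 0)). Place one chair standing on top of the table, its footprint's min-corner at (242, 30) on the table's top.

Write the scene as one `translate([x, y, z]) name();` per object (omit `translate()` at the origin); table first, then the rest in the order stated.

table();
translate([242, 30, 701]) chair();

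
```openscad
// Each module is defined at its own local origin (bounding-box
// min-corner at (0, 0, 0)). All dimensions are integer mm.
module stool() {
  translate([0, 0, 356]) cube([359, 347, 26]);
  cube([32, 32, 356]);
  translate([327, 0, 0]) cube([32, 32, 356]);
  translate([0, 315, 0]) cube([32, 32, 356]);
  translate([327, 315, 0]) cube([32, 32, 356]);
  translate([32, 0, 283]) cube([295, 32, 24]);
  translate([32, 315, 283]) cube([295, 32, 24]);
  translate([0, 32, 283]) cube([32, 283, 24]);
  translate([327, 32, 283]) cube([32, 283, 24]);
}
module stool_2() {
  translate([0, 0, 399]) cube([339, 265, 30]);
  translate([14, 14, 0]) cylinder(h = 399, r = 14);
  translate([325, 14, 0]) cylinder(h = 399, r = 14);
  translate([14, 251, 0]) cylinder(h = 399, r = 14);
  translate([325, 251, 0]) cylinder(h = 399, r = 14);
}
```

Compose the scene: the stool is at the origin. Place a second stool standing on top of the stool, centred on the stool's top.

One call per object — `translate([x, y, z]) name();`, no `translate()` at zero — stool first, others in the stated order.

stool();
translate([10, 41, 382]) stool_2();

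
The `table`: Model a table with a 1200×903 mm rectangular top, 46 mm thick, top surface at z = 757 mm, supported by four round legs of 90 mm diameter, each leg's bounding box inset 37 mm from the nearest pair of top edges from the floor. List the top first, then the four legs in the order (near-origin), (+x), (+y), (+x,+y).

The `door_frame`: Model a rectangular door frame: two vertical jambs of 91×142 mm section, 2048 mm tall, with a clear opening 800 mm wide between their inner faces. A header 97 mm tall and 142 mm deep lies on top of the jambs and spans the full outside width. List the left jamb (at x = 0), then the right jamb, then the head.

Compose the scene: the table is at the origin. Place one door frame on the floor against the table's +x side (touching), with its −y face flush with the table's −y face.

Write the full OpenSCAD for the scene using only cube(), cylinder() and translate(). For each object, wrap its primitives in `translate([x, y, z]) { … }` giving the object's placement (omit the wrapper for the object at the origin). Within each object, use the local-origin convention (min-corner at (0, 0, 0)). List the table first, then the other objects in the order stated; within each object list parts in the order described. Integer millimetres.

translate([0, 0, 711]) cube([1200, 903, 46]);
translate([82, 82, 0]) cylinder(h = 711, r = 45);
translate([1118, 82, 0]) cylinder(h = 711, r = 45);
translate([82, 821, 0]) cylinder(h = 711, r = 45);
translate([1118, 821, 0]) cylinder(h = 711, r = 45);
translate([1200, 0, 0]) {
  cube([91, 142, 2048]);
  translate([891, 0, 0]) cube([91, 142, 2048]);
  translate([0, 0, 2048]) cube([982, 142, 97]);
}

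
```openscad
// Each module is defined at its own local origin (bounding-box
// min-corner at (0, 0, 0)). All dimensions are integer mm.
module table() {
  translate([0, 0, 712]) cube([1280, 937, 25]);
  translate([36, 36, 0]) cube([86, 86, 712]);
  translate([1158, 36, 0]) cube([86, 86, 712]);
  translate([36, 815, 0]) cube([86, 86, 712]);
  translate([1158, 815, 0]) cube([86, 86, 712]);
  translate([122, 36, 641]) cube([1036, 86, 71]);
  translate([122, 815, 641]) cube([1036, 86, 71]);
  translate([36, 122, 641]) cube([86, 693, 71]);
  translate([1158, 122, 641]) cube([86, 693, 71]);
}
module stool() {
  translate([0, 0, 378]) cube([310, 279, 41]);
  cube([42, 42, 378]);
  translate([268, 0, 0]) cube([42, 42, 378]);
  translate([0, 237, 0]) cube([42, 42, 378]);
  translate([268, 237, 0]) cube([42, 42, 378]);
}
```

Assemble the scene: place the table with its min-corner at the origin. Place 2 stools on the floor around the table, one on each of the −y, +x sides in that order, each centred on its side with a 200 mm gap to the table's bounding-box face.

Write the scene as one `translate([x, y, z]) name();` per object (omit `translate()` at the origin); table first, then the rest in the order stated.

table();
translate([485, -479, 0]) stool();
translate([1480, 329, 0]) stool();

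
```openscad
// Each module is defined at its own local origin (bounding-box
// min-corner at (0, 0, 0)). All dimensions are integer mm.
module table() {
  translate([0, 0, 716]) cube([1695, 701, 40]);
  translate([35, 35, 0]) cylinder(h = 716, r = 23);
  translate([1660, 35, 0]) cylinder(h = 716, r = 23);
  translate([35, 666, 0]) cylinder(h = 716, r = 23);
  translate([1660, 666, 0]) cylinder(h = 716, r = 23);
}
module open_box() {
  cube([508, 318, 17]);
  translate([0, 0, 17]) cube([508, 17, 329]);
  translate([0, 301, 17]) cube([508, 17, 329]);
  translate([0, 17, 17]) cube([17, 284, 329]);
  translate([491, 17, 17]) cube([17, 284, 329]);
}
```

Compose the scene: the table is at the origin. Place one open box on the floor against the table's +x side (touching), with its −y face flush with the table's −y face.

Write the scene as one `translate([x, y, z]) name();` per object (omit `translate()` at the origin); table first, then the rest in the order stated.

table();
translate([1695, 0, 0]) open_box();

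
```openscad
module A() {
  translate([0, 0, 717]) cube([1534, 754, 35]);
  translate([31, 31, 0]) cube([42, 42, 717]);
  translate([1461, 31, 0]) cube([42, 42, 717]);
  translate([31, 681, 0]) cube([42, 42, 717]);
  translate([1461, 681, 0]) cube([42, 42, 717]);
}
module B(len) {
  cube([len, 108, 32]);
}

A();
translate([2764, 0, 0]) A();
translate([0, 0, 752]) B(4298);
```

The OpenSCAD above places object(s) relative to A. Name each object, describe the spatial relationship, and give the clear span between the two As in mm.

A is a table. B is a beam. A beam spans the tops of two tables. The clear span between the two tables is 1230 mm.

Second table starts at x = 2764; first ends at x = 1534; clear span = 2764 − 1534 = 1230 mm.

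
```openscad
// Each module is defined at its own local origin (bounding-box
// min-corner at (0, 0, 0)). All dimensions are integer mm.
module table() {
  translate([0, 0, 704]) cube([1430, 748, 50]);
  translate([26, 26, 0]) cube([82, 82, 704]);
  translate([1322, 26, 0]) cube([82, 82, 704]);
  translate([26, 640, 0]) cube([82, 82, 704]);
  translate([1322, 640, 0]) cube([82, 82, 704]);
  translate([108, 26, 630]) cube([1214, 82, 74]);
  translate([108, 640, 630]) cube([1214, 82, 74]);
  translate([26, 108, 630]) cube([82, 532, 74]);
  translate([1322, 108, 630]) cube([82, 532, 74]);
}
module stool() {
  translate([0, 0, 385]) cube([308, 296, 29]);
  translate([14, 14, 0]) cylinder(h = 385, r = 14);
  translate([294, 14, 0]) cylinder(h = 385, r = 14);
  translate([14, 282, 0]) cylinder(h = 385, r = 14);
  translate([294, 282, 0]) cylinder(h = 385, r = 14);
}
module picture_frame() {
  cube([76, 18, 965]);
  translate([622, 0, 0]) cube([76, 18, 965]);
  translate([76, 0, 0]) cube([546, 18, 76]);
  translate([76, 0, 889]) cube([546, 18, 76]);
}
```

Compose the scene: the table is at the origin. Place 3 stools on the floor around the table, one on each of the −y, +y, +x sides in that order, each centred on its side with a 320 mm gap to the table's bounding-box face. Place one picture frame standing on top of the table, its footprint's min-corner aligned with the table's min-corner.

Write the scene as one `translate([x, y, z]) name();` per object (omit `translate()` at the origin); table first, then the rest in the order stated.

table();
translate([561, -616, 0]) stool();
translate([561, 1068, 0]) stool();
translate([1750, 226, 0]) stool();
translate([0, 0, 754]) picture_frame();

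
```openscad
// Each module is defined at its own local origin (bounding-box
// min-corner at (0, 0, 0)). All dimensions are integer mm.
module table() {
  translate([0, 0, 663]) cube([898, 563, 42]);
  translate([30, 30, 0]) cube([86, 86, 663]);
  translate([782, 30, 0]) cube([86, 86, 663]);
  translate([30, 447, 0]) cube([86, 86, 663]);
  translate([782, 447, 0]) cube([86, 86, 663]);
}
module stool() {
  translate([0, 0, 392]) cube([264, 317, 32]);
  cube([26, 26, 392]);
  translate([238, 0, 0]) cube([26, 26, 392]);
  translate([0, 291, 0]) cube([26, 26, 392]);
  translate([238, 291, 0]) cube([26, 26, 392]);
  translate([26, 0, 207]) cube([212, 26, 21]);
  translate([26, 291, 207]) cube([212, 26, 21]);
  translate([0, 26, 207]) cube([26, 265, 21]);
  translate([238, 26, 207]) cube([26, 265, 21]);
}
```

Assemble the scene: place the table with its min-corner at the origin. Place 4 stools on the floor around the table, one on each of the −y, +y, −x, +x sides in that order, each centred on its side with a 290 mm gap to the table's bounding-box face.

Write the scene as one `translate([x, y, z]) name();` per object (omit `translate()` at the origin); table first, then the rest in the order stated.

table();
translate([317, -607, 0]) stool();
translate([317, 853, 0]) stool();
translate([-554, 123, 0]) stool();
translate([1188, 123, 0]) stool();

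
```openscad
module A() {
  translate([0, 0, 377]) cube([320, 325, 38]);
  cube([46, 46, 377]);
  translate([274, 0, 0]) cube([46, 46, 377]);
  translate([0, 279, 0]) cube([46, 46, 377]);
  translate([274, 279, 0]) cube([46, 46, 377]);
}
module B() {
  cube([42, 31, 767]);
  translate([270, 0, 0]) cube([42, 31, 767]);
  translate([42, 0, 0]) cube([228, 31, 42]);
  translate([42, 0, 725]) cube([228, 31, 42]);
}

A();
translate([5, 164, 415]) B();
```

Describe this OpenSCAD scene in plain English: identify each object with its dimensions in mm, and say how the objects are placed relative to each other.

A is a simple wooden stool: a rectangular seat 320 mm (x) by 325 mm (y), 38 mm thick, top face at z = 415 mm, on four square legs, each 46×46 mm in cross-section. The legs rest on z = 0, each flush with a corner of the seat.

B is a rectangular picture frame lying in the x–z plane (depth along y). The opening is 228 mm wide (x) by 683 mm tall (z), surrounded by a border 42 mm wide on all four sides. The frame is 31 mm deep and is made of two full-height vertical stiles with two horizontal rails fitted between them.

The picture frame is on top of the stool.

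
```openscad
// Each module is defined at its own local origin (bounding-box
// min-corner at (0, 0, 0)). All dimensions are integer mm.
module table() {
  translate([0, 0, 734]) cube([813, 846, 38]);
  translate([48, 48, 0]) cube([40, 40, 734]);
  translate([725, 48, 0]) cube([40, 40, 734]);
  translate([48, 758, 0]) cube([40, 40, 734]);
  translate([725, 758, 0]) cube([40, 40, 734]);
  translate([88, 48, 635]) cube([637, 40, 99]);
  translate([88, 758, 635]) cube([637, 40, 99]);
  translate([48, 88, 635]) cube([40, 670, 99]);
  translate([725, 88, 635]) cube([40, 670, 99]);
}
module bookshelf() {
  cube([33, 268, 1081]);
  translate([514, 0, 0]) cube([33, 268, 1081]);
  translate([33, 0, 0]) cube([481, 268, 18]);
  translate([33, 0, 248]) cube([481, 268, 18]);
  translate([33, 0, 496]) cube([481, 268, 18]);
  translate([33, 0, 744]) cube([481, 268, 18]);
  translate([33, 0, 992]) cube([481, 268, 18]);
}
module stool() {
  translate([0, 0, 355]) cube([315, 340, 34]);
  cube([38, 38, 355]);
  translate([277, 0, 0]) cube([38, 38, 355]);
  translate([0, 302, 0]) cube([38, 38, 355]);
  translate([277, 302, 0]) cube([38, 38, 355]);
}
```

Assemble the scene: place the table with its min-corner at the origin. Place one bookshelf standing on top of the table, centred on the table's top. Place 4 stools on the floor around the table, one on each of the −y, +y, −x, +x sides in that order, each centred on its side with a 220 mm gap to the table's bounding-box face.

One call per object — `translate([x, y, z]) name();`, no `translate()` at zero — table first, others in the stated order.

table();
translate([133, 289, 772]) bookshelf();
translate([249, -560, 0]) stool();
translate([249, 1066, 0]) stool();
translate([-535, 253, 0]) stool();
translate([1033, 253, 0]) stool();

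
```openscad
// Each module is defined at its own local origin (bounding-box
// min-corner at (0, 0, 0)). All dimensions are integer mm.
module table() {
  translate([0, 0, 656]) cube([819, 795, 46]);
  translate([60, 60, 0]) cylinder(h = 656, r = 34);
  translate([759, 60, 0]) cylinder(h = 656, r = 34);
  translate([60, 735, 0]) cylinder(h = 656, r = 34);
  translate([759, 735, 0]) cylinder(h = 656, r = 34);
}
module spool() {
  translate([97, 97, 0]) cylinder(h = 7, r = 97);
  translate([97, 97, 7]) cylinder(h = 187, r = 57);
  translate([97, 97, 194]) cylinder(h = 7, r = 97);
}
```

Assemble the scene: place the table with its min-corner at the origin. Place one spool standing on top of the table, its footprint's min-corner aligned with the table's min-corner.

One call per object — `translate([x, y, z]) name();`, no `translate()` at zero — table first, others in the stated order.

table();
translate([0, 0, 702]) spool();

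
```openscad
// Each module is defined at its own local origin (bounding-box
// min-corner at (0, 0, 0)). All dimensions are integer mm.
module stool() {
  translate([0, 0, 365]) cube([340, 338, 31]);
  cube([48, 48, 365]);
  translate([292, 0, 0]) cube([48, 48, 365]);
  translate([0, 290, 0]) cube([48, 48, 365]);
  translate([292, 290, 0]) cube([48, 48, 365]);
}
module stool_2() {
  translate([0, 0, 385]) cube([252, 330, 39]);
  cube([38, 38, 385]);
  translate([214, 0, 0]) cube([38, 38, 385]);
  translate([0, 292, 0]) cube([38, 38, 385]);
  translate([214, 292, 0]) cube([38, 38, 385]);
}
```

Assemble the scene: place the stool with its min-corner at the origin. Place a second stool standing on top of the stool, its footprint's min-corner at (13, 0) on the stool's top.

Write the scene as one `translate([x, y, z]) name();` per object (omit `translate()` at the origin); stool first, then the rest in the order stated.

stool();
translate([13, 0, 396]) stool_2();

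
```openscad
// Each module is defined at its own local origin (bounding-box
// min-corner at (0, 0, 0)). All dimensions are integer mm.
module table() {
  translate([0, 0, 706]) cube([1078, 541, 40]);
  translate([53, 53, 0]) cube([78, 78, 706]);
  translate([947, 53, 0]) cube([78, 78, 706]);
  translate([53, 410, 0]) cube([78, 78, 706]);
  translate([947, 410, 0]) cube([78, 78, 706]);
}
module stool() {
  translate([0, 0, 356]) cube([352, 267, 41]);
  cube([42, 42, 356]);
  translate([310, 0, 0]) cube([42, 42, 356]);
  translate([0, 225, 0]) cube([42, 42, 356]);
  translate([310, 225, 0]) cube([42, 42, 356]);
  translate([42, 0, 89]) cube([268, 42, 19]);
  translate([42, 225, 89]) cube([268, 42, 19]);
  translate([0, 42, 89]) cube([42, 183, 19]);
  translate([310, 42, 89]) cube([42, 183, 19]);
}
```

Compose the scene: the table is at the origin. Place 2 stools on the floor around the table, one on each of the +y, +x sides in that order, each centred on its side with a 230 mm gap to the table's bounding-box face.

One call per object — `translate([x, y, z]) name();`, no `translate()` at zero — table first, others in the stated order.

table();
translate([363, 771, 0]) stool();
translate([1308, 137, 0]) stool();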